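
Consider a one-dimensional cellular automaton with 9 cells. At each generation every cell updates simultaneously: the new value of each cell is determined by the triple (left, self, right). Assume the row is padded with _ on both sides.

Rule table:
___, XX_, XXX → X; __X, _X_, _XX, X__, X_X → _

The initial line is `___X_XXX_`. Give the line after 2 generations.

_X_XX__X_

XX____XX_
_X_XX__X_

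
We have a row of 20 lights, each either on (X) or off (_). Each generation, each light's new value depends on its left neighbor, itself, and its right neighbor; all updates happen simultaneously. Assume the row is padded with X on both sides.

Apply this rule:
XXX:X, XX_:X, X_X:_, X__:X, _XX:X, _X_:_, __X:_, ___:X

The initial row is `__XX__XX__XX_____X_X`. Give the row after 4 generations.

X_XXX_XXX_XXXXXX___X
X_XXX_XXX_XXXXXXXX_X
X_XXX_XXX_XXXXXXXX_X  (fixed point — unchanged through generation 4)

X_XXX_XXX_XXXXXXXX_X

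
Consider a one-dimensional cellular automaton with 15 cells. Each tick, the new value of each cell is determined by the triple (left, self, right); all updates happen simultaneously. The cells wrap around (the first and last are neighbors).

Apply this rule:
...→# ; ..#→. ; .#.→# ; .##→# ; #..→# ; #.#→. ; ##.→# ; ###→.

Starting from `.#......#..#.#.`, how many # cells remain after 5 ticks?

9

.######.##.#.##
.#....#.##.#.##
.####.#.##.#.##
.#..#.#.##.#.##
.##.#.#.##.#.##
count of #: 9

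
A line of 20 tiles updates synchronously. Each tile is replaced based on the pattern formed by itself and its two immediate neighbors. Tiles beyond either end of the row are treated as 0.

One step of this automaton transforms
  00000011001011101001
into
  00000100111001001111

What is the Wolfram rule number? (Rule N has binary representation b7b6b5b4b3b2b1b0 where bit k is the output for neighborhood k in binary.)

150

position 13: 111 → 1  (bit 7 = 1)
position 7: 110 → 0  (bit 6 = 0)
position 11: 101 → 0  (bit 5 = 0)
position 8: 100 → 1  (bit 4 = 1)
position 6: 011 → 0  (bit 3 = 0)
position 10: 010 → 1  (bit 2 = 1)
position 5: 001 → 1  (bit 1 = 1)
position 0: 000 → 0  (bit 0 = 0)
bits b7..b0 = 10010110 = 150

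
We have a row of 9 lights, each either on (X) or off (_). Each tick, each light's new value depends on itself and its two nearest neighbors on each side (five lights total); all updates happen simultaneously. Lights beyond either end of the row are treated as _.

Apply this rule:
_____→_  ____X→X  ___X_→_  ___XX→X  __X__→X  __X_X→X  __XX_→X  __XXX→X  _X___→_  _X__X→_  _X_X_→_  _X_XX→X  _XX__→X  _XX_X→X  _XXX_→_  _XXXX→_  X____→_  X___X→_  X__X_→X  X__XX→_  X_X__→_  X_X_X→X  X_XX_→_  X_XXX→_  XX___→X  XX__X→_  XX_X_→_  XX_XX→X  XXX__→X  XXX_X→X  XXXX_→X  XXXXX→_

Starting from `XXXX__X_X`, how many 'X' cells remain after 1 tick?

5

tick 1: X_XX_XX__
count of X: 5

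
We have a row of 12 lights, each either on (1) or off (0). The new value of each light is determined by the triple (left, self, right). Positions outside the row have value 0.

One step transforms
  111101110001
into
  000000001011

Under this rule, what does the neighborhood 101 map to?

At position 4 the neighborhood is 101; the next row has 0 there.

0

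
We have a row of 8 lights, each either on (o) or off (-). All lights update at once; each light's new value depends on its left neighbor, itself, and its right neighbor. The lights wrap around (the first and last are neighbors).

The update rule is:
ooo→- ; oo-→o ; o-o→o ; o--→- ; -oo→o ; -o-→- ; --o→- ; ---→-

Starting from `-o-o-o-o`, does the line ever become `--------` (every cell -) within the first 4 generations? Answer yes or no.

no

generation 1: o-o-o-o-
generation 2: -o-o-o-o  (repeats generation 0; period 2)
generation 4: -o-o-o-o
generation 4 is -o-o-o-o, still not uniform -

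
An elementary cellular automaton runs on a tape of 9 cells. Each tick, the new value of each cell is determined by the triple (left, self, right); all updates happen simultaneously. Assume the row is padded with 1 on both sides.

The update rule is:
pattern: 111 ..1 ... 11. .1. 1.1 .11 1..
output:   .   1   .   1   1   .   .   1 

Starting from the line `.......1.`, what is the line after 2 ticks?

11...1.1.

1.....11.
11...1.1.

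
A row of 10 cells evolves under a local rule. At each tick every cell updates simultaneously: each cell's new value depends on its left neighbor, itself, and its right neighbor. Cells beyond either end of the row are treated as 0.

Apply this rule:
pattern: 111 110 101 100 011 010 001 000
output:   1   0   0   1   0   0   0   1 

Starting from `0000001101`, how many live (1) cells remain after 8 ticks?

1111100000
0111011111
0010001110
1001100101
0100010000
0011001111
1000100110
0110010001
count of 1: 4

4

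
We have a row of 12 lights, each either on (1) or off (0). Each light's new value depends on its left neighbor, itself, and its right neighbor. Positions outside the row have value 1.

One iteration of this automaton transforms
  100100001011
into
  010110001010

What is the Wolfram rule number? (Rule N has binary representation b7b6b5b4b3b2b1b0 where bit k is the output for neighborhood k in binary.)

28

position 11: 111 → 0  (bit 7 = 0)
position 0: 110 → 0  (bit 6 = 0)
position 9: 101 → 0  (bit 5 = 0)
position 1: 100 → 1  (bit 4 = 1)
position 10: 011 → 1  (bit 3 = 1)
position 3: 010 → 1  (bit 2 = 1)
position 2: 001 → 0  (bit 1 = 0)
position 5: 000 → 0  (bit 0 = 0)
bits b7..b0 = 00011100 = 28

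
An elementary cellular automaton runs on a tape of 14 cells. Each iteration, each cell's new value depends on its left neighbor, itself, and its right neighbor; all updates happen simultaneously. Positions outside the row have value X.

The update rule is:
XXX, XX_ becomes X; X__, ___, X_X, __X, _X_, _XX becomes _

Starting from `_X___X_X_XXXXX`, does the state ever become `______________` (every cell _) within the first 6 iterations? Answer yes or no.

yes

__________XXXX
___________XXX
____________XX
_____________X
______________
all cells are _ at iteration 5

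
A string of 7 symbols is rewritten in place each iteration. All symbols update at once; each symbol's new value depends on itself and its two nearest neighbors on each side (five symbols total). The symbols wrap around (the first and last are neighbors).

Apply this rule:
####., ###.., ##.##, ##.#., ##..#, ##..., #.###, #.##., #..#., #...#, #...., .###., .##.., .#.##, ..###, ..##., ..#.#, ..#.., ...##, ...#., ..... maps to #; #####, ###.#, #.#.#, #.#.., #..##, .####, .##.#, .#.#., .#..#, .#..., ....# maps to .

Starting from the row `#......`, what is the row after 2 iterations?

iteration 1: #.###.#
iteration 2: .###.##

.###.##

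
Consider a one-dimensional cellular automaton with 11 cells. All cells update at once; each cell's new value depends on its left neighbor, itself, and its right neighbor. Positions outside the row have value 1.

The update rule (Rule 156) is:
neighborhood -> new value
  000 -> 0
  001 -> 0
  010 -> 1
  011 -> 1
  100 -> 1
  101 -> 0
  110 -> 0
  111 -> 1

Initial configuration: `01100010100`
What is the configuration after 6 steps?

01011010100

01010010110
01011010100
01010010110  (repeats step 1; period 2)
step 6: 01011010100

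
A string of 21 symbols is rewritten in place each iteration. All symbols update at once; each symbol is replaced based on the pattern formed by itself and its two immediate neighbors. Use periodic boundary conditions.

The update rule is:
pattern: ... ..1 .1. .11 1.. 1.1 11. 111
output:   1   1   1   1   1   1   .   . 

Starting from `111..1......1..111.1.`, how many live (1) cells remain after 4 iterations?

1..1111111111111..111
.111............111..
11..1111111111111..11
..111............111.
count of 1: 6

6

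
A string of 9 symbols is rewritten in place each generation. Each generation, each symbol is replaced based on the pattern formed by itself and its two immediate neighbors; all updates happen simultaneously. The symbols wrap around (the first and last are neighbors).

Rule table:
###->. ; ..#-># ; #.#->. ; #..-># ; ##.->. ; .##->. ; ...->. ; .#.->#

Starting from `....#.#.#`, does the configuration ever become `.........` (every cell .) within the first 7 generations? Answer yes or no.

no

generation 1: #..##.#.#
generation 2: .##...#..
generation 3: #..#.###.
generation 4: ####.....
generation 5: ....#...#
generation 6: #..###.##
generation 7: .##......
generation 7 is .##......, still not uniform .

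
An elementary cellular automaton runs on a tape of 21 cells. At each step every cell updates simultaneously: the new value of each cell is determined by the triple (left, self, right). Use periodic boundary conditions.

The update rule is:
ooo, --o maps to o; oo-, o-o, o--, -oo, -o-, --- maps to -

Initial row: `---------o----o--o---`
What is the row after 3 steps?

step 1: --------o----o--o----
step 2: -------o----o--o-----
step 3: ------o----o--o------

------o----o--o------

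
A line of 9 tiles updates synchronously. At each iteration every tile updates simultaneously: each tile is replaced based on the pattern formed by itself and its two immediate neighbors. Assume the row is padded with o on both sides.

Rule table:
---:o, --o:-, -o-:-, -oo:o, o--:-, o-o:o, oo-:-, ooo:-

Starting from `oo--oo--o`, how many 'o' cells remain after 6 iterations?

----o---o
-oo---o-o
oo--o--oo
-------o-
-ooooo--o
oo------o
count of o: 3

3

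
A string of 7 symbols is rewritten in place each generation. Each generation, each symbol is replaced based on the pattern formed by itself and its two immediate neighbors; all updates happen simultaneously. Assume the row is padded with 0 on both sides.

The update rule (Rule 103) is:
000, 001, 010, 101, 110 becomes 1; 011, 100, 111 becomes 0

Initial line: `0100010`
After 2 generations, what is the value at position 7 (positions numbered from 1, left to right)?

0

1101110
0110010
position 7 holds 0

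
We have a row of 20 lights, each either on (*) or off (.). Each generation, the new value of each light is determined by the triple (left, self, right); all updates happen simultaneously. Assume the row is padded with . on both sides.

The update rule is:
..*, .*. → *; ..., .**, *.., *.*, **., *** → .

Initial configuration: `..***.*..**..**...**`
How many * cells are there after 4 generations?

7

.*....*.*...*....*..
**...**.*..**...**..
....*...*.*....*....
...**..**.*...**....
count of *: 7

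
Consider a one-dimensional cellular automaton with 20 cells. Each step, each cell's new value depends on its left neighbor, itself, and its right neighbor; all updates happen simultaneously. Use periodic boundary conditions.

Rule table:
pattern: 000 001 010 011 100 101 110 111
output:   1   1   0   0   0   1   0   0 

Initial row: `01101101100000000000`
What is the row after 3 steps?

10010010001111111111
00100100110000000000
11001001000111111111

11001001000111111111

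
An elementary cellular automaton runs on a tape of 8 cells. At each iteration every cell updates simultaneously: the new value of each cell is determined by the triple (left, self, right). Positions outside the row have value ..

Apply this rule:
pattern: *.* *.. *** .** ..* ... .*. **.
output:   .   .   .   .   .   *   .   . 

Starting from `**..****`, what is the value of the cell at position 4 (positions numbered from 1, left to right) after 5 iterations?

........
********
........  (repeats iteration 1; period 2)
iteration 5: ........
position 4 holds .

.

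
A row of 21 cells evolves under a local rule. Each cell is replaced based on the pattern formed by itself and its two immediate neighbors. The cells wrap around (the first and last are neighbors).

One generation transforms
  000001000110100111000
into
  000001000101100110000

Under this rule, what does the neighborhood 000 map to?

0

At position 0 the neighborhood is 000; the next row has 0 there.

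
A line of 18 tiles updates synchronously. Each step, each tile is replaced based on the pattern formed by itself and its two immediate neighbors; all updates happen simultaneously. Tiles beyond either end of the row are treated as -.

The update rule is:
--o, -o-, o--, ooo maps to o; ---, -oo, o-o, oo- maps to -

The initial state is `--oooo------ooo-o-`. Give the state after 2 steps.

oo----oo--oo-ooo--

step 1: -o-oo-o----o-o--oo
step 2: oo----oo--oo-ooo--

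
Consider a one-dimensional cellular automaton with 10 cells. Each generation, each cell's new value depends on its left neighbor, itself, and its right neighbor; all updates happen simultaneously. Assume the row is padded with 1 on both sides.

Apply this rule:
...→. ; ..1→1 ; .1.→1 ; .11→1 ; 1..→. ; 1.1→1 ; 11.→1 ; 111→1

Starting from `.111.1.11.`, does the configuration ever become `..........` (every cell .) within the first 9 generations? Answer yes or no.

1111111111
1111111111  (fixed point — unchanged through generation 9)
generation 9 is 1111111111, still not uniform .

no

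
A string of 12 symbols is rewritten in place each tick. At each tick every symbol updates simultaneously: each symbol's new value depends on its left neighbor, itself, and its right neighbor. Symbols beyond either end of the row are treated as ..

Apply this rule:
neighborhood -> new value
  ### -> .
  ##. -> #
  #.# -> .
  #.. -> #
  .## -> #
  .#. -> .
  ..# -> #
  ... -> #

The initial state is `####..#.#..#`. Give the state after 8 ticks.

#..###...##.
.###.#######
##.#.#.....#
##....#####.
#######...##
#.....######
.######....#
##....#####.

##....#####.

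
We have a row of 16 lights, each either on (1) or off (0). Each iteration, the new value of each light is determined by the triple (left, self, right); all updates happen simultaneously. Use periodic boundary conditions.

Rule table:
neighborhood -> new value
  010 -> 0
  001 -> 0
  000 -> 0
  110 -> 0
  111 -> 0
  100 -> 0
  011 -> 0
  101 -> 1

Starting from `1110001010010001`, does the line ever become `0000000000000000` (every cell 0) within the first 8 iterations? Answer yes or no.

yes

iteration 1: 0000000100000000
iteration 2: 0000000000000000
all cells are 0 at iteration 2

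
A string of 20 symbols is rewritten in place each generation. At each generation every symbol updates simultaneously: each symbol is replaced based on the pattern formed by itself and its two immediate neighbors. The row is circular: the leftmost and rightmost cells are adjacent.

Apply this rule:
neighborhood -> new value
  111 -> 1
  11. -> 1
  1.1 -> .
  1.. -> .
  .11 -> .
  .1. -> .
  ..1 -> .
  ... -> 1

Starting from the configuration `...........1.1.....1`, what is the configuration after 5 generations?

11...11111.1.....1..

.111111111.....111..
..11111111.111..11.1
...1111111..11...1..
11..111111...1.1...1
11...11111.1.....1..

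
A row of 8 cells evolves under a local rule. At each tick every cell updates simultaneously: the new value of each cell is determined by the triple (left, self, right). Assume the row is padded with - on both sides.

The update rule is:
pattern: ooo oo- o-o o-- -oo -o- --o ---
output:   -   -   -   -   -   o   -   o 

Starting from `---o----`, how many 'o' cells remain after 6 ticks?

oo-o-ooo
---o----  (repeats tick 0; period 2)
tick 6: ---o----
count of o: 1

1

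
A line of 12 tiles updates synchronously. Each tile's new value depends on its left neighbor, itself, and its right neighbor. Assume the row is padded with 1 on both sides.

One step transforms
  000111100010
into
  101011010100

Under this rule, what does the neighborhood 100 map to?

At position 0 the neighborhood is 100; the next row has 1 there.

1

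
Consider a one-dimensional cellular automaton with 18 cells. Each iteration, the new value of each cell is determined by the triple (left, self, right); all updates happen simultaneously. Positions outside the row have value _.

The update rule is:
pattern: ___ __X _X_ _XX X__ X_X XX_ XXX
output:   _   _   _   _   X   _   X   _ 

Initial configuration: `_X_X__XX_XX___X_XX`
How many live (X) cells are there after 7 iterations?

____X__X__XX_____X
_____X__X__XX_____
______X__X__XX____
_______X__X__XX___
________X__X__XX__
_________X__X__XX_
__________X__X__XX
count of X: 4

4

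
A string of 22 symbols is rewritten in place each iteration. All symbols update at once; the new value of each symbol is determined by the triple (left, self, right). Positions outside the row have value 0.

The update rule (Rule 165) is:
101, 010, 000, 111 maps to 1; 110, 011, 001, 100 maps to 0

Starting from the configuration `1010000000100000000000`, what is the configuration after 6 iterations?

1010110111110111000101

1110111110101111111111
0101011101110111111110
0111101010101011111100
0011011111111101111001
1000101111111010110001
1010110111110111000101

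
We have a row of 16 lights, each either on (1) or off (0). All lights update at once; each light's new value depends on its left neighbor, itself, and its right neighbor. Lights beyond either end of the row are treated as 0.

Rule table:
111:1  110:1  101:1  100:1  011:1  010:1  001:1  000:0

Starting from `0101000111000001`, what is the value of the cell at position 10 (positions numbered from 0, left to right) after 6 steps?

1

step 1: 1111101111100011
step 2: 1111111111110111
step 3: 1111111111111111
step 4: 1111111111111111  (fixed point — unchanged through step 6)
position 10 holds 1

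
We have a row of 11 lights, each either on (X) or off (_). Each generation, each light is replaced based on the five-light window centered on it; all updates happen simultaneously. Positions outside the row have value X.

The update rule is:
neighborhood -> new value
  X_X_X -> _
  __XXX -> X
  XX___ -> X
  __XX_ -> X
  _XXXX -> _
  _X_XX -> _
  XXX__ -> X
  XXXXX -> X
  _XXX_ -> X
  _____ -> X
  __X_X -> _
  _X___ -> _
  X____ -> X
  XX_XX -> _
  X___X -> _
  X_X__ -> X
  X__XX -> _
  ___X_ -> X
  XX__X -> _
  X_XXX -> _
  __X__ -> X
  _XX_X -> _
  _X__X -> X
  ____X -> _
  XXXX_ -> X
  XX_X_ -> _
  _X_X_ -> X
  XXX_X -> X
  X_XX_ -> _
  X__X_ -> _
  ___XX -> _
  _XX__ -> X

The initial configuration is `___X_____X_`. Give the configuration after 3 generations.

XXXXXX__X__

X_XX_XX_X__
X_______XX_
XXXXXX__X__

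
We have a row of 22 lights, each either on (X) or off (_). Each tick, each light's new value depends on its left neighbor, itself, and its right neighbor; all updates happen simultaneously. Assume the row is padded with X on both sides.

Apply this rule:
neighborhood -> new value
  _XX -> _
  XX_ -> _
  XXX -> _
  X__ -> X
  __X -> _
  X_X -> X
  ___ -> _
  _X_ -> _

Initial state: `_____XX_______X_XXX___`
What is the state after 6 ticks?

X______X_______X___X__
_X______X_______X___X_
X_X______X_______X___X
_X_X______X_______X___
X_X_X______X_______X__
_X_X_X______X_______X_

_X_X_X______X_______X_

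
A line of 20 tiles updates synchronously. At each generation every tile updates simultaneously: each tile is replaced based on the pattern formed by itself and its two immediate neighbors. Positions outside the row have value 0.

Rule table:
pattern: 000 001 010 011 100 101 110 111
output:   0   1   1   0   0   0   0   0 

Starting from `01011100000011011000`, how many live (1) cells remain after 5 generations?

1

generation 1: 11000000000100000000
generation 2: 00000000001100000000
generation 3: 00000000010000000000
generation 4: 00000000110000000000
generation 5: 00000001000000000000
count of 1: 1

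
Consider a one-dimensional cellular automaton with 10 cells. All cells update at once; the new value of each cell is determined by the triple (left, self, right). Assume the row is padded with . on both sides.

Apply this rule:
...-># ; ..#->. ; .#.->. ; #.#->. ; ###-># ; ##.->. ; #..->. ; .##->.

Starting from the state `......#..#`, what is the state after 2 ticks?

#####.....
.###..####

.###..####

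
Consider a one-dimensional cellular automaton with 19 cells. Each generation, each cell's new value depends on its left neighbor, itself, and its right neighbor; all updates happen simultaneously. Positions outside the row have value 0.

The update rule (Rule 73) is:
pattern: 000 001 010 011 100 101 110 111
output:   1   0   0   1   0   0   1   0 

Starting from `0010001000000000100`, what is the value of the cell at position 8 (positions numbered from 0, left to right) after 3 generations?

0

1000100011111110001
0010001010000010100
1000100000111000001
position 8 holds 0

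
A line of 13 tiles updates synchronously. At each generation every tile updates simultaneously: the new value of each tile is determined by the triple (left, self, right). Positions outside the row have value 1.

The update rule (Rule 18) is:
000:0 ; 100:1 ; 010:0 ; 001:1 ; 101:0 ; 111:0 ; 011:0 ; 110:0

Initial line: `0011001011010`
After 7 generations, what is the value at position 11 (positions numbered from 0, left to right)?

1

1100110000000
0011001000001
1100110100010
0011000010100
1100100100011
0011011010100
1100000000011
position 11 holds 1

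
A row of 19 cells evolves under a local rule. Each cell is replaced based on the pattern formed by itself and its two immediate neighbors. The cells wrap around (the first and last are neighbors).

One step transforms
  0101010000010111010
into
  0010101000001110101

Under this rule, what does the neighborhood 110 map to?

At position 15 the neighborhood is 110; the next row has 0 there.

0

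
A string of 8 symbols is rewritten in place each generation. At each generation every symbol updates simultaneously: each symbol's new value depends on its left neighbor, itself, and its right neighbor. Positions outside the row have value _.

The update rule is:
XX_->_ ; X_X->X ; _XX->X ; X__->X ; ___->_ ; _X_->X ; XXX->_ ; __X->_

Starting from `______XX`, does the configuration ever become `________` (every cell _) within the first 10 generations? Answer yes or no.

______X_
______XX  (repeats generation 0; period 2)
generation 10: ______XX
generation 10 is ______XX, still not uniform _

no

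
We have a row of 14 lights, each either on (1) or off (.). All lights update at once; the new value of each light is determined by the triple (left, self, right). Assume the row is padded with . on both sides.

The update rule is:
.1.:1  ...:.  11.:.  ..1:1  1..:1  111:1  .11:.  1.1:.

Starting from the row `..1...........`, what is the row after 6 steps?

1.....1.1.....

step 1: .111..........
step 2: 1.1.1.........
step 3: 1.1.11........
step 4: 1.1...1.......
step 5: 1.11.111......
step 6: 1.....1.1.....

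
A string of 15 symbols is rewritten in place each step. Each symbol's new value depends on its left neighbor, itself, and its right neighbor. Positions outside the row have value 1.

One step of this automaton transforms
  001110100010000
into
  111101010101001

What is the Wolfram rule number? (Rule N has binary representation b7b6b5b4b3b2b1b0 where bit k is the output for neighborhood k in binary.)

position 3: 111 → 1  (bit 7 = 1)
position 4: 110 → 0  (bit 6 = 0)
position 5: 101 → 1  (bit 5 = 1)
position 0: 100 → 1  (bit 4 = 1)
position 2: 011 → 1  (bit 3 = 1)
position 6: 010 → 0  (bit 2 = 0)
position 1: 001 → 1  (bit 1 = 1)
position 8: 000 → 0  (bit 0 = 0)
bits b7..b0 = 10111010 = 186

186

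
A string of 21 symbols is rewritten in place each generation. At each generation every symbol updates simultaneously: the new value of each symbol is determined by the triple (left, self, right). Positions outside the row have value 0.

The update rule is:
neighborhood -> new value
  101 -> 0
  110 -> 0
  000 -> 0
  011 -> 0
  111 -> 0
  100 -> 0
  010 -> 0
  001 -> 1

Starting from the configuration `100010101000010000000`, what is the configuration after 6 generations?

000100000000100000000
001000000001000000000
010000000010000000000
100000000100000000000
000000001000000000000
000000010000000000000

000000010000000000000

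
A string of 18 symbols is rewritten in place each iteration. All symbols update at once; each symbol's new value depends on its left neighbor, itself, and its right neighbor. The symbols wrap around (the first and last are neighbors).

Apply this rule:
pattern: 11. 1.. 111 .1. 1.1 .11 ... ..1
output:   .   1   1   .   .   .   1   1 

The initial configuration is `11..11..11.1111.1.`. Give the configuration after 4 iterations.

..11..11....11....
11..11..1111..1111
1.11..11.11.11.111
....11..........11

....11..........11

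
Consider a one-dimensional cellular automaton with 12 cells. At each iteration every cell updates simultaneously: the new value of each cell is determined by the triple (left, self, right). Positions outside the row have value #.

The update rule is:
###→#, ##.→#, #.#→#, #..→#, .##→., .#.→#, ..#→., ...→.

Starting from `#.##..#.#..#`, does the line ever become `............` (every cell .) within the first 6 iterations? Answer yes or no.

no

##.##.####..
###.##.####.
####.##.####
#####.##.###
######.##.##
#######.##.#
iteration 6 is #######.##.#, still not uniform .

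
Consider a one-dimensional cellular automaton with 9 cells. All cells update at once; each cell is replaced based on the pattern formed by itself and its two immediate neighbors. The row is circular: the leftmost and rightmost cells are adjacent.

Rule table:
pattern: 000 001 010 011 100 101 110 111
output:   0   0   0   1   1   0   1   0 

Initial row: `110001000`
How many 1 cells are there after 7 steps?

111000100
101100010
001110000
001011000
000011100
000010110
000000111
count of 1: 3

3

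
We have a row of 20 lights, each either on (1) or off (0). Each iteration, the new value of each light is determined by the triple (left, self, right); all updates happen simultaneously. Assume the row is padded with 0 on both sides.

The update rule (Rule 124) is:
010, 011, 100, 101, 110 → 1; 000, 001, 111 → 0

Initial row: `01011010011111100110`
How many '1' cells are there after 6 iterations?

01111111010000110111
01000001111000111101
01100001001100100111
01110001101110110101
01011001111011111111
01111101001110000001
count of 1: 10

10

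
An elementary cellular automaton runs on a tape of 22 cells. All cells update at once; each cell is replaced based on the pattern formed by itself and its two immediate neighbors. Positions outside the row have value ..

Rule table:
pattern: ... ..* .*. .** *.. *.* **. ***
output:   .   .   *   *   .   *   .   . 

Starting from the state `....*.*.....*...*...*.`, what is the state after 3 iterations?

....***.....*...*...*.
....*.......*...*...*.
....*.......*...*...*.

....*.......*...*...*.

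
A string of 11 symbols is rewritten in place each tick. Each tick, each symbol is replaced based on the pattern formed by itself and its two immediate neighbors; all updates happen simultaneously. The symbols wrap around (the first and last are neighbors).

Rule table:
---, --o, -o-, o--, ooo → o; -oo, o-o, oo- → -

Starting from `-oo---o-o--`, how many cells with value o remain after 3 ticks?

tick 1: o--oooo-ooo
tick 2: -oo-oo---oo
tick 3: ------ooo--
count of o: 3

3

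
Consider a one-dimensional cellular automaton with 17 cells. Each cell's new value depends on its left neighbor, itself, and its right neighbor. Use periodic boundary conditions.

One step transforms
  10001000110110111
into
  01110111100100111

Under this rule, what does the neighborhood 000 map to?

At position 2 the neighborhood is 000; the next row has 1 there.

1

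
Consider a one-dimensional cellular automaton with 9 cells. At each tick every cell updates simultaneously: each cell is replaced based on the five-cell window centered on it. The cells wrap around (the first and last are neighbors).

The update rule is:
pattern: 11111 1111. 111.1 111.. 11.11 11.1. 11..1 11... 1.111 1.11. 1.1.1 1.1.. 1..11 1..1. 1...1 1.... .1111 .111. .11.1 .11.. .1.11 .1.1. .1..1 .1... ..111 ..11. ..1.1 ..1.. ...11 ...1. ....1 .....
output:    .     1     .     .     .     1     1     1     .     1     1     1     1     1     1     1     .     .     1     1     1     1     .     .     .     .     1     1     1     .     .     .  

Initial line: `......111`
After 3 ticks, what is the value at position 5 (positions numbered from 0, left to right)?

1

tick 1: 11...1...
tick 2: .111.1.11
tick 3: ....11111
position 5 holds 1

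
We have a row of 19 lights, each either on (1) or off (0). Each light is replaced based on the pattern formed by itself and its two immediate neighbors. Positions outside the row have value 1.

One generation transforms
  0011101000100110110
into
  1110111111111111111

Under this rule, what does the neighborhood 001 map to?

At position 1 the neighborhood is 001; the next row has 1 there.

1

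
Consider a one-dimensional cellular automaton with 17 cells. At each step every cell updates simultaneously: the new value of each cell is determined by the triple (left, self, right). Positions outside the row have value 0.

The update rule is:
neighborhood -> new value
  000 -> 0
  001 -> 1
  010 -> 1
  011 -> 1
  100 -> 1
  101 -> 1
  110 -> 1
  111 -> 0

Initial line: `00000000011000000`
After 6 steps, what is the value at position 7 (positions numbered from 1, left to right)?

00000000111100000
00000001100110000
00000011111111000
00000110000001100
00001111000011110
00011001100110011
position 7 holds 0

0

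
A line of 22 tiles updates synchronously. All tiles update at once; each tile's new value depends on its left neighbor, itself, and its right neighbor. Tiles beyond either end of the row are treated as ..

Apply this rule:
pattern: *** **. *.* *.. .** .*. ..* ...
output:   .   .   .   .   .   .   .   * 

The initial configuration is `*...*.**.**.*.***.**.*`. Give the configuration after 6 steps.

*...******************

step 1: ..*...................
step 2: *...******************
step 3: ..*...................  (repeats step 1; period 2)
step 6: *...******************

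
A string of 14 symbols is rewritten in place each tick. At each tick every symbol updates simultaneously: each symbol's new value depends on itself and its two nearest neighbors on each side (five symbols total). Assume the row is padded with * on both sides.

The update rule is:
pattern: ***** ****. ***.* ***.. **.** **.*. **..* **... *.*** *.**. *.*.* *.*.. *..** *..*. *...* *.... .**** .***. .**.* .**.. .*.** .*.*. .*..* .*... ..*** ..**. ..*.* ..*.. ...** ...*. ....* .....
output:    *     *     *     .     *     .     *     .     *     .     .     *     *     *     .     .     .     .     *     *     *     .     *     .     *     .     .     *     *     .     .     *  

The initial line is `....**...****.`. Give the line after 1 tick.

...*.*..**.***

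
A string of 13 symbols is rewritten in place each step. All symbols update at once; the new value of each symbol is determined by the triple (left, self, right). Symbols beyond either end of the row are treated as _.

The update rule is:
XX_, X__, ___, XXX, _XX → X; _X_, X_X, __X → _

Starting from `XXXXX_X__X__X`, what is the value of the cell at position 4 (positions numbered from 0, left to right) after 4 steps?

X

XXXXX__X__X__
XXXXXX__X__XX
XXXXXXX__X_XX
XXXXXXXX___XX
position 4 holds X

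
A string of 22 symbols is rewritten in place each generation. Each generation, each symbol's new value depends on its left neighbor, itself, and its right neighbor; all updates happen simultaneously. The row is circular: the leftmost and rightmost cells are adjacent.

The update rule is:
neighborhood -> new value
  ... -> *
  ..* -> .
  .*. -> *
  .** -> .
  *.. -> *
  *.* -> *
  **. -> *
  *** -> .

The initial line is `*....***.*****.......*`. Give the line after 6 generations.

generation 1: ****...**....*******..
generation 2: ...***..****.......**.
generation 3: **...**....*******..**
generation 4: .***..****.......**...
generation 5: ...**....*******..****
generation 6: **..****.......**....*

**..****.......**....*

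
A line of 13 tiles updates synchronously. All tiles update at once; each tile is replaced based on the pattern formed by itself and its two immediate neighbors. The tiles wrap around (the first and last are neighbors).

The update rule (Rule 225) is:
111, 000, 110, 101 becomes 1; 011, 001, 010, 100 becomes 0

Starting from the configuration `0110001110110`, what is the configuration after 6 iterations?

0010100111010
1001000011100
0000011001100
1111001000101
1111000010010
0111011000001

0111011000001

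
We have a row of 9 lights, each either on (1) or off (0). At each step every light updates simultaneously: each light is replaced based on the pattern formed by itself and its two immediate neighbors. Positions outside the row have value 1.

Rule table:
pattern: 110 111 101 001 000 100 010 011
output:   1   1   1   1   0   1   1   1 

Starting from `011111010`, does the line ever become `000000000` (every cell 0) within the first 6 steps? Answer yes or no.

111111111
111111111  (fixed point — unchanged through step 6)
step 6 is 111111111, still not uniform 0

no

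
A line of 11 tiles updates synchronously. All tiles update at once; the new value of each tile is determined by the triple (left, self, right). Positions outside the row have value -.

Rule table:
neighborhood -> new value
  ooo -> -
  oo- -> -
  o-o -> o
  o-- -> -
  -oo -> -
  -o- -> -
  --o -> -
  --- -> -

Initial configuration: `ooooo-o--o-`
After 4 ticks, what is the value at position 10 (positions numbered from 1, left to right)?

-----o-----
-----------
-----------  (fixed point — unchanged through tick 4)
position 10 holds -

-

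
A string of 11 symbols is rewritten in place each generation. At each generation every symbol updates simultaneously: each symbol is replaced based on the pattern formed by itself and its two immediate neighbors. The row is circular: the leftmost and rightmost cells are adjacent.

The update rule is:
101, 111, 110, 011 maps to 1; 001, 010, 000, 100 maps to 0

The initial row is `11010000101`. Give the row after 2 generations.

generation 1: 11100000011
generation 2: 11100000011

11100000011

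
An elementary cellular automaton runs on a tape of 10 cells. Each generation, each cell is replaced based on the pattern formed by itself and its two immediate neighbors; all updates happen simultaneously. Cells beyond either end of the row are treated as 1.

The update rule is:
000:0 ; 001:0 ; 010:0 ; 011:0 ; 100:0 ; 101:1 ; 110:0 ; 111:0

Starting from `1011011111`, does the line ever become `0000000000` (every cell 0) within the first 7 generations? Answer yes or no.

yes

generation 1: 0100100000
generation 2: 1000000000
generation 3: 0000000000
all cells are 0 at generation 3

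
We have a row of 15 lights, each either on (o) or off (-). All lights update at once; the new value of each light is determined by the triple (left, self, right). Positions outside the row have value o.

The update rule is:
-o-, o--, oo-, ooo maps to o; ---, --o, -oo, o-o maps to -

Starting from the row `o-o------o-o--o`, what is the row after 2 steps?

o--oo----o--oo-

step 1: o-oo-----o-oo--
step 2: o--oo----o--oo-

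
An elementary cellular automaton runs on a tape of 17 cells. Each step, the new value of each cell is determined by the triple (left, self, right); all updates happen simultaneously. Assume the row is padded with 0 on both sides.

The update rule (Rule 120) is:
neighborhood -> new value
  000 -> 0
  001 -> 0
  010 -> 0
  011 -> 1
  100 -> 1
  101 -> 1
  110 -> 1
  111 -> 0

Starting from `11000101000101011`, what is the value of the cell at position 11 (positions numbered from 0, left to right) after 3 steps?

11100010100010111
10110001010001101
01111000101001110
position 11 holds 0

0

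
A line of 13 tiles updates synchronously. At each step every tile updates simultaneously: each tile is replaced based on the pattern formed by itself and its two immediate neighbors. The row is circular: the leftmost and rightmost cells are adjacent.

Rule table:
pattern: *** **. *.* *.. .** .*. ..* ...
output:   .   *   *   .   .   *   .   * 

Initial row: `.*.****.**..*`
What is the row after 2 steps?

..*.*..***...

***...**.*..*
..*.*..***...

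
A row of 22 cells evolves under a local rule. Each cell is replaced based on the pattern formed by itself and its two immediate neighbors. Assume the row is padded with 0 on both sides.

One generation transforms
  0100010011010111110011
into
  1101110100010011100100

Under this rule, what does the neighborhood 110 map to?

0

At position 9 the neighborhood is 110; the next row has 0 there.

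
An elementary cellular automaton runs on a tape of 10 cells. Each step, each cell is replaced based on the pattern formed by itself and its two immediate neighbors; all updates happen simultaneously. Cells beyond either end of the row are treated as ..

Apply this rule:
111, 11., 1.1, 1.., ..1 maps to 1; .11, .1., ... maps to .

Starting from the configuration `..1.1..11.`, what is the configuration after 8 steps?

1.1.1.1.1.

.1.1.11.11
1.1.1.11.1
.1.1.1.11.
1.1.1.1.11
.1.1.1.1.1
1.1.1.1.1.
.1.1.1.1.1  (repeats step 5; period 2)
step 8: 1.1.1.1.1.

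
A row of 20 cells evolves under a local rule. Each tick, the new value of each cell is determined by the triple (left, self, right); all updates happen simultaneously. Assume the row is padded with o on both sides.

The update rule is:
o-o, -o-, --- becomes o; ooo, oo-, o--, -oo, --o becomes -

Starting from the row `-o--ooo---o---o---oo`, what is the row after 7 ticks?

--ooo-ooo--------o--

tick 1: oo------o-o-o-o-o---
tick 2: ---oooo-ooooooooo-o-
tick 3: -o-----o---------ooo
tick 4: oo-ooo-o-ooooooo----
tick 5: --o---ooo--------oo-
tick 6: --o-o-----oooooo---o
tick 7: --ooo-ooo--------o--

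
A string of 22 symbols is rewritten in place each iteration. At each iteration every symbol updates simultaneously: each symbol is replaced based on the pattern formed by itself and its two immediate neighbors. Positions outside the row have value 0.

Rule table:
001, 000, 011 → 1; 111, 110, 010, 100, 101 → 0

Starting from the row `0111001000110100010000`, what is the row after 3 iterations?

0011001100111000011001

1100010011100001100111
1001100110001111001100
0011001100111000011001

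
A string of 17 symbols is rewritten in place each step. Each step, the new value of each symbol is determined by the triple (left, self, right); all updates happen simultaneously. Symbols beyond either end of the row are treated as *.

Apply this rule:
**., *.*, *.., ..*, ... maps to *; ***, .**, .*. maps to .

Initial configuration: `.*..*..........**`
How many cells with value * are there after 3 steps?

12

step 1: *.**.**********..
step 2: **.**.........***
step 3: .**.**********...
count of *: 12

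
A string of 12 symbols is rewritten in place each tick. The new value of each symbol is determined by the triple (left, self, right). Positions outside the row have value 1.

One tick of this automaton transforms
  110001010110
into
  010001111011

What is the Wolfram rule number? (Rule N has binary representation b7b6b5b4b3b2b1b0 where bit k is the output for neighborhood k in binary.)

100

position 0: 111 → 0  (bit 7 = 0)
position 1: 110 → 1  (bit 6 = 1)
position 6: 101 → 1  (bit 5 = 1)
position 2: 100 → 0  (bit 4 = 0)
position 9: 011 → 0  (bit 3 = 0)
position 5: 010 → 1  (bit 2 = 1)
position 4: 001 → 0  (bit 1 = 0)
position 3: 000 → 0  (bit 0 = 0)
bits b7..b0 = 01100100 = 100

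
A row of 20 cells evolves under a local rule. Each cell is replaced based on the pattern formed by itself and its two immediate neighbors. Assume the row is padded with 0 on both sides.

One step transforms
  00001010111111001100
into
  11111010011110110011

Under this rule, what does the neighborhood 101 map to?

At position 5 the neighborhood is 101; the next row has 0 there.

0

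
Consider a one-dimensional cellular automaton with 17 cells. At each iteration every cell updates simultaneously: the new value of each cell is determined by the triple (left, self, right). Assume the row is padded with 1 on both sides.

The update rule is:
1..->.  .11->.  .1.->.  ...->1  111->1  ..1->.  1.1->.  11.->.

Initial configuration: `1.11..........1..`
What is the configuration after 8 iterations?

......1111....1..

.....11111111....
.111..111111..11.
..1....1111......
....11..11..1111.
.11..........11..
....11111111.....
.11..111111..111.
......1111....1..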